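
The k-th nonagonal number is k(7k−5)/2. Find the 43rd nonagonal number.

6364

43·(7·43 − 5)/2 = 43·296/2 = 43·148 = 6364.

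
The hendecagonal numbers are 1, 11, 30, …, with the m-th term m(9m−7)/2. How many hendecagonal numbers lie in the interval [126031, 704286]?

The n-th hendecagonal number is n(9n−7)/2.
Smallest index with value ≥ 126031: n = 168 (giving 126420).
Largest index with value ≤ 704286: n = 396 (giving 704286).
Indices 168 through 396: 229 terms.

229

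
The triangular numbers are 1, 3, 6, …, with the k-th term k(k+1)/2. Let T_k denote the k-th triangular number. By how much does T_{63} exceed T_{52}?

63·64/2 = 2016 and 52·53/2 = 1378.
Difference: 2016 − 1378 = 638.

638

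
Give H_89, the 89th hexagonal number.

15753

The 89th hexagonal number is n(2n−1) with n = 89.
89·(2·89 − 1) = 89·177 = 15753.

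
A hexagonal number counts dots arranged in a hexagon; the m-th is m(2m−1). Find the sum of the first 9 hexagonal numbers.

Σ i(2i−1) = 2Σi² − Σi over i = 1..9.
Σi = 45 and Σi² = 285.
2·285 − 1·45 = 525.

525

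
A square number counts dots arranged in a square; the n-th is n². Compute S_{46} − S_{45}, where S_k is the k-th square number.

91

n² − (n−1)² = 2n − 1, so 46² − 45² = 2·46 − 1 = 91.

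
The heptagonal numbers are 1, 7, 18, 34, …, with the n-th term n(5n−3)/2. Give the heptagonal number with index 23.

1288

The 23rd heptagonal number is n(5n−3)/2 with n = 23.
23·(5·23 − 3)/2 = 23·112/2 = 23·56 = 1288.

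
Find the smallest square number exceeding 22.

25

Solve n² > 22 for integer n.
The largest n with value ≤ 22 is 4 (since 16 ≤ 22 < 25), so the first above is n = 5, value 25.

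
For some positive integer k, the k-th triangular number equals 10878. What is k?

147

Set n(n+1)/2 = 10878, giving n² + n − 21756 = 0.
So n = (-1 + 295) / 2 = 294/2 = 147.
Check: 147·148/2 = 10878. ✓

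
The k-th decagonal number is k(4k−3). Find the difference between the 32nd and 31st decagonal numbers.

Consecutive decagonal numbers differ by 8n − 7: here 8·32 − 7 = 249.

249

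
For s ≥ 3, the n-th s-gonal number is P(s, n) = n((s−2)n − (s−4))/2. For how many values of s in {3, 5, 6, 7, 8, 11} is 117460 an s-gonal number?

s = 3: P(3, 484) = 117370 and P(3, 485) = 117855; 117460 is not s-gonal.
s = 5: P(5, 280) = 117460. ✓
s = 6: P(6, 242) = 116886 and P(6, 243) = 117855; 117460 is not s-gonal.
s = 7: P(7, 217) = 117397 and P(7, 218) = 118483; 117460 is not s-gonal.
s = 8: P(8, 198) = 117216 and P(8, 199) = 118405; 117460 is not s-gonal.
s = 11: P(11, 161) = 116081 and P(11, 162) = 117531; 117460 is not s-gonal.
Hits: s ∈ {5} → 1.

1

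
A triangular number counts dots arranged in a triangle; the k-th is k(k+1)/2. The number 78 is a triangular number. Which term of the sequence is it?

Set n(n+1)/2 = 78, giving n² + n − 156 = 0.
The discriminant is 1 + 8·78 = 625, and √625 = 25.
So n = (-1 + 25) / 2 = 24/2 = 12.

12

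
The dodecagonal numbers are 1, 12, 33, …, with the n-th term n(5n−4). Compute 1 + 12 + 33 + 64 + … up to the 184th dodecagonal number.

10399220

Σ i(5i−4) = 5Σi² − 4Σi over i = 1..184.
Σi = 17020 and Σi² = 2093460.
5·2093460 − 4·17020 = 10399220.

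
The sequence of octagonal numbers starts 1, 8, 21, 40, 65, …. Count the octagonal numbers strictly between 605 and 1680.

9

The n-th octagonal number is n(3n−2).
Smallest index with value > 605: n = 15 (giving 645).
Largest index with value < 1680: n = 23 (giving 1541).
Indices 15 through 23: 9 terms.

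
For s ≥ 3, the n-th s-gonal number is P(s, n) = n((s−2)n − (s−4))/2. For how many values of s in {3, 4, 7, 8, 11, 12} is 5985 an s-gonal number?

s = 3: P(3, 108) = 5886 and P(3, 109) = 5995; 5985 is not s-gonal.
s = 4: P(4, 77) = 5929 and P(4, 78) = 6084; 5985 is not s-gonal.
s = 7: P(7, 49) = 5929 and P(7, 50) = 6175; 5985 is not s-gonal.
s = 8: P(8, 45) = 5985. ✓
s = 11: P(11, 36) = 5706 and P(11, 37) = 6031; 5985 is not s-gonal.
s = 12: P(12, 35) = 5985. ✓
Hits: s ∈ {8, 12} → 2.

2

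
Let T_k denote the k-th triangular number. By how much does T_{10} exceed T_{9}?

10

Consecutive triangular numbers differ by n: T_{10} − T_{9} = 10.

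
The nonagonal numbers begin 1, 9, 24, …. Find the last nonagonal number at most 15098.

Solve n(7n−5)/2 ≤ 15098 for integer n.
n = 66 gives 15081 ≤ 15098, while n = 67 gives 15544 > 15098; so the answer is 15081.

15081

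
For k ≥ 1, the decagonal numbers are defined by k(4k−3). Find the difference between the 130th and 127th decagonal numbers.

130·(4·130 − 3) = 67210 and 127·(4·127 − 3) = 64135.
Difference: 67210 − 64135 = 3075.

3075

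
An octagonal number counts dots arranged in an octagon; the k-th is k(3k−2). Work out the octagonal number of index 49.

49·(3·49 − 2) = 49·145 = 7105.

7105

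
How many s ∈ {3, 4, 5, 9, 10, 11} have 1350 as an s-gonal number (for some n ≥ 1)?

1

s = 3: P(3, 51) = 1326 and P(3, 52) = 1378; 1350 is not s-gonal.
s = 4: P(4, 36) = 1296 and P(4, 37) = 1369; 1350 is not s-gonal.
s = 5: P(5, 30) = 1335 and P(5, 31) = 1426; 1350 is not s-gonal.
s = 9: P(9, 20) = 1350. ✓
s = 10: P(10, 18) = 1242 and P(10, 19) = 1387; 1350 is not s-gonal.
s = 11: P(11, 17) = 1241 and P(11, 18) = 1395; 1350 is not s-gonal.
Hits: s ∈ {9} → 1.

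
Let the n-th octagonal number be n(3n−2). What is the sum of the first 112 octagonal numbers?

Σ i(3i−2) = 3Σi² − 2Σi over i = 1..112.
Σi = 6328 and Σi² = 474600.
3·474600 − 2·6328 = 1411144.

1411144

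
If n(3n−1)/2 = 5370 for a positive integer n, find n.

Set n(3n−1)/2 = 5370, giving 3n² − n − 10740 = 0.
The discriminant is 1 + 24·5370 = 128881, and √128881 = 359.
So n = (1 + 359) / 6 = 360/6 = 60.
Check: 60·(3·60 − 1)/2 = 5370. ✓

60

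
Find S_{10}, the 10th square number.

100

10² = 100.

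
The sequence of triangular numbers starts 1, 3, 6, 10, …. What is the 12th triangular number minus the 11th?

12

Consecutive triangular numbers differ by n: T_{12} − T_{11} = 12.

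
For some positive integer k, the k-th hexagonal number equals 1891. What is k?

Set n(2n−1) = 1891, giving 2n² − n − 1891 = 0.
The discriminant is 1 + 8·1891 = 15129, and √15129 = 123.
So n = (1 + 123) / 4 = 124/4 = 31.

31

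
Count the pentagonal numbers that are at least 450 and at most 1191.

The n-th pentagonal number is n(3n−1)/2.
Smallest index with value ≥ 450: n = 18 (giving 477).
Largest index with value ≤ 1191: n = 28 (giving 1162).
Indices 18 through 28: 11 terms.

11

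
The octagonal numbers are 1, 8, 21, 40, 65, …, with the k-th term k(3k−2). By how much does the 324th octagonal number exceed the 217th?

324·(3·324 − 2) = 314280 and 217·(3·217 − 2) = 140833.
Difference: 314280 − 140833 = 173447.

173447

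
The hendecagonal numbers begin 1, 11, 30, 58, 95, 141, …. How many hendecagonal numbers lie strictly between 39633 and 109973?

The n-th hendecagonal number is n(9n−7)/2.
Smallest index with value > 39633: n = 95 (giving 40280).
Largest index with value < 109973: n = 156 (giving 108966).
Indices 95 through 156: 62 terms.

62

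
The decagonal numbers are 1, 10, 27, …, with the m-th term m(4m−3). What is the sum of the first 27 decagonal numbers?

26586

Σ i(4i−3) = 4Σi² − 3Σi over i = 1..27.
Σi = 378 and Σi² = 6930.
4·6930 − 3·378 = 26586.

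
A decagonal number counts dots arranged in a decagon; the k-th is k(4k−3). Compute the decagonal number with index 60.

The 60th decagonal number is n(4n−3) with n = 60.
60·(4·60 − 3) = 60·237 = 14220.

14220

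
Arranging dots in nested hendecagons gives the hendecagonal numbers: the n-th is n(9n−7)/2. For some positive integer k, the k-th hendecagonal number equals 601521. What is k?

Set n(9n−7)/2 = 601521, giving 9n² − 7n − 1203042 = 0.
So n = (7 + 6581) / 18 = 6588/18 = 366.

366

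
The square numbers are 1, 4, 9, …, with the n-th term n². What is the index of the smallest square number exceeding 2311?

Solve n² > 2311 for integer n.
The largest n with value ≤ 2311 is 48 (since 2304 ≤ 2311 < 2401), so the first above is n = 49, value 2401.

49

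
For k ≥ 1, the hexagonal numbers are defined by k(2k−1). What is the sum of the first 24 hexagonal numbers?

Σ i(2i−1) = 2Σi² − Σi over i = 1..24.
Σi = 300 and Σi² = 4900.
2·4900 − 1·300 = 9500.

9500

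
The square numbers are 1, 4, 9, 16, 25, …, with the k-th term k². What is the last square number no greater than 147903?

147456

Solve n² ≤ 147903 for integer n.
n = 384 gives 147456 ≤ 147903, while n = 385 gives 148225 > 147903; so the answer is 147456.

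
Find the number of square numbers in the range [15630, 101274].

The n-th square number is n².
Smallest index with value ≥ 15630: n = 126 (giving 15876).
Largest index with value ≤ 101274: n = 318 (giving 101124).
Indices 126 through 318: 193 terms.

193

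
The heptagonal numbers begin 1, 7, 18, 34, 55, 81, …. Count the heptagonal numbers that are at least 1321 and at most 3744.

The n-th heptagonal number is n(5n−3)/2.
Smallest index with value ≥ 1321: n = 24 (giving 1404).
Largest index with value ≤ 3744: n = 39 (giving 3744).
Indices 24 through 39: 16 terms.

16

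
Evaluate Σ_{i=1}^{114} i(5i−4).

Σ i(5i−4) = 5Σi² − 4Σi over i = 1..114.
Σi = 6555 and Σi² = 500365.
5·500365 − 4·6555 = 2475605.

2475605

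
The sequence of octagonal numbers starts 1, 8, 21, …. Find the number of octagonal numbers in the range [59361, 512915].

The n-th octagonal number is n(3n−2).
Smallest index with value ≥ 59361: n = 141 (giving 59361).
Largest index with value ≤ 512915: n = 413 (giving 510881).
Indices 141 through 413: 273 terms.

273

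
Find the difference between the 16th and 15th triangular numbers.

16

Consecutive triangular numbers differ by n: T_{16} − T_{15} = 16.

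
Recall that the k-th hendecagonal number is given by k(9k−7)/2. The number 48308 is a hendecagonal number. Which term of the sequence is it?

104

Set n(9n−7)/2 = 48308, giving 9n² − 7n − 96616 = 0.
The discriminant is 49 + 72·48308 = 3478225, and √3478225 = 1865.
So n = (7 + 1865) / 18 = 1872/18 = 104.
Check: 104·(9·104 − 7)/2 = 48308. ✓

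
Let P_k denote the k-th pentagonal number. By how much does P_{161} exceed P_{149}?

161·(3·161 − 1)/2 = 38801 and 149·(3·149 − 1)/2 = 33227.
Difference: 38801 − 33227 = 5574.

5574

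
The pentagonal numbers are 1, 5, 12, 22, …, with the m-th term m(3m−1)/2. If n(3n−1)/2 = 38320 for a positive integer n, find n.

Set n(3n−1)/2 = 38320, giving 3n² − n − 76640 = 0.
The discriminant is 1 + 24·38320 = 919681, and √919681 = 959.
So n = (1 + 959) / 6 = 960/6 = 160.
Check: 160·(3·160 − 1)/2 = 38320. ✓

160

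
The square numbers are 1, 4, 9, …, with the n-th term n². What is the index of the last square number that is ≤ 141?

11

Solve n² ≤ 141 for integer n.
n = 11 gives 121 ≤ 141, while n = 12 gives 144 > 141; so the answer is index 11.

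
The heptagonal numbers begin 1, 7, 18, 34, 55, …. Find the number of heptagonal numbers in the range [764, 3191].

19

The n-th heptagonal number is n(5n−3)/2.
Smallest index with value ≥ 764: n = 18 (giving 783).
Largest index with value ≤ 3191: n = 36 (giving 3186).
Indices 18 through 36: 19 terms.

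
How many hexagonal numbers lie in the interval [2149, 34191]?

98

The n-th hexagonal number is n(2n−1).
Smallest index with value ≥ 2149: n = 34 (giving 2278).
Largest index with value ≤ 34191: n = 131 (giving 34191).
Indices 34 through 131: 98 terms.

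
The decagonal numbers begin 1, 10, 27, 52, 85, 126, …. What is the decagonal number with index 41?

6601

The 41st decagonal number is n(4n−3) with n = 41.
41·(4·41 − 3) = 41·161 = 6601.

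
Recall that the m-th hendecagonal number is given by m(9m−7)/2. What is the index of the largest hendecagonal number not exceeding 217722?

220

Solve n(9n−7)/2 ≤ 217722 for integer n.
n = 220 gives 217030 ≤ 217722, while n = 221 gives 219011 > 217722; so the answer is index 220.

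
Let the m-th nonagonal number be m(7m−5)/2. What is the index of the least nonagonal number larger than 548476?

397

Solve n(7n−5)/2 > 548476 for integer n.
The largest n with value ≤ 548476 is 396 (since 547866 ≤ 548476 < 550639), so the first above is n = 397, value 550639.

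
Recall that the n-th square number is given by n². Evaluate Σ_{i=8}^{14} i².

875

Σ_{i=8}^{14} i² = 1015 − 140 = 875.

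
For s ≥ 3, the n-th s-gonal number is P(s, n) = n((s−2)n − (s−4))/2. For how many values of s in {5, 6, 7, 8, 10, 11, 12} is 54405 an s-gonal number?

2

s = 5: P(5, 190) = 54055 and P(5, 191) = 54626; 54405 is not s-gonal.
s = 6: P(6, 165) = 54285 and P(6, 166) = 54946; 54405 is not s-gonal.
s = 7: P(7, 147) = 53802 and P(7, 148) = 54538; 54405 is not s-gonal.
s = 8: P(8, 135) = 54405. ✓
s = 10: P(10, 117) = 54405. ✓
s = 11: P(11, 110) = 54065 and P(11, 111) = 55056; 54405 is not s-gonal.
s = 12: P(12, 104) = 53664 and P(12, 105) = 54705; 54405 is not s-gonal.
Hits: s ∈ {8, 10} → 2.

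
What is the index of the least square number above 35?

6

Solve n² > 35 for integer n.
The largest n with value ≤ 35 is 5 (since 25 ≤ 35 < 36), so the first above is n = 6, value 36.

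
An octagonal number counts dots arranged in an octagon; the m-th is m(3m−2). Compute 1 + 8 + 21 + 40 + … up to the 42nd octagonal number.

74949

Σ i(3i−2) = 3Σi² − 2Σi over i = 1..42.
Σi = 903 and Σi² = 25585.
3·25585 − 2·903 = 74949.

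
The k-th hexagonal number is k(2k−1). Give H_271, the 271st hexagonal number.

271·(2·271 − 1) = 271·541 = 146611.

146611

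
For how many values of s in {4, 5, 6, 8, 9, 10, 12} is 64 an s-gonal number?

2

s = 4: P(4, 8) = 64. ✓
s = 5: P(5, 6) = 51 and P(5, 7) = 70; 64 is not s-gonal.
s = 6: P(6, 5) = 45 and P(6, 6) = 66; 64 is not s-gonal.
s = 8: P(8, 4) = 40 and P(8, 5) = 65; 64 is not s-gonal.
s = 9: P(9, 4) = 46 and P(9, 5) = 75; 64 is not s-gonal.
s = 10: P(10, 4) = 52 and P(10, 5) = 85; 64 is not s-gonal.
s = 12: P(12, 4) = 64. ✓
Hits: s ∈ {4, 12} → 2.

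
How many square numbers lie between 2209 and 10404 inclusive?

The n-th square number is n².
Smallest index with value ≥ 2209: n = 47 (giving 2209).
Largest index with value ≤ 10404: n = 102 (giving 10404).
Indices 47 through 102: 56 terms.

56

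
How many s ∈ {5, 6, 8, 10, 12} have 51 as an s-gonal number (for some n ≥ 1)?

1

s = 5: P(5, 6) = 51. ✓
s = 6: P(6, 5) = 45 and P(6, 6) = 66; 51 is not s-gonal.
s = 8: P(8, 4) = 40 and P(8, 5) = 65; 51 is not s-gonal.
s = 10: P(10, 3) = 27 and P(10, 4) = 52; 51 is not s-gonal.
s = 12: P(12, 3) = 33 and P(12, 4) = 64; 51 is not s-gonal.
Hits: s ∈ {5} → 1.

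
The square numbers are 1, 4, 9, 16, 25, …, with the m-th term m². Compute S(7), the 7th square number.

49

7² = 49.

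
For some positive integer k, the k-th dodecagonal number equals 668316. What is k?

366

Set n(5n−4) = 668316, giving 5n² − 4n − 668316 = 0.
So n = (4 + 3656) / 10 = 3660/10 = 366.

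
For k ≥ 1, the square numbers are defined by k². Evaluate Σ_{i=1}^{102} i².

358955

Σ_{i=1}^{102} i² = 102·103·205/6 = 358955.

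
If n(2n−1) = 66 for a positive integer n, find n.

Set n(2n−1) = 66, giving 2n² − n − 66 = 0.
The discriminant is 1 + 8·66 = 529, and √529 = 23.
So n = (1 + 23) / 4 = 24/4 = 6.

6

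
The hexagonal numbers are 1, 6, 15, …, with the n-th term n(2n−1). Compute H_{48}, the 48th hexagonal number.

4560

The 48th hexagonal number is n(2n−1) with n = 48.
48·(2·48 − 1) = 48·95 = 4560.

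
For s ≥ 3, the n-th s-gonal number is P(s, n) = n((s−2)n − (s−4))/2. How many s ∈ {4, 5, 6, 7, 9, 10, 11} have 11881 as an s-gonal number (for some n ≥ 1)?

s = 4: P(4, 109) = 11881. ✓
s = 5: P(5, 89) = 11837 and P(5, 90) = 12105; 11881 is not s-gonal.
s = 6: P(6, 77) = 11781 and P(6, 78) = 12090; 11881 is not s-gonal.
s = 7: P(7, 69) = 11799 and P(7, 70) = 12145; 11881 is not s-gonal.
s = 9: P(9, 58) = 11629 and P(9, 59) = 12036; 11881 is not s-gonal.
s = 10: P(10, 54) = 11502 and P(10, 55) = 11935; 11881 is not s-gonal.
s = 11: P(11, 51) = 11526 and P(11, 52) = 11986; 11881 is not s-gonal.
Hits: s ∈ {4} → 1.

1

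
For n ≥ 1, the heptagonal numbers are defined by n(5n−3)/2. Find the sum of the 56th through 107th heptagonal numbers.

886418

Σ i(5i−3)/2 = (5Σi² − 3Σi) / 2 over i = 56..107.
Σi = 5778 − 1540 = 4238 and Σi² = 414090 − 56980 = 357110.
(5·357110 − 3·4238) / 2 = 1772836/2 = 886418.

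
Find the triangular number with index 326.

53301

326·327/2 = 106602/2 = 53301.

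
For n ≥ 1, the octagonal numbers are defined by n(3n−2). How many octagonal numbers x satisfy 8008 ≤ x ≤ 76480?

The n-th octagonal number is n(3n−2).
Smallest index with value ≥ 8008: n = 52 (giving 8008).
Largest index with value ≤ 76480: n = 160 (giving 76480).
Indices 52 through 160: 109 terms.

109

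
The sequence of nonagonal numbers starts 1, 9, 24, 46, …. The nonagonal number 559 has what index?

Set n(7n−5)/2 = 559, giving 7n² − 5n − 1118 = 0.
So n = (5 + 177) / 14 = 182/14 = 13.

13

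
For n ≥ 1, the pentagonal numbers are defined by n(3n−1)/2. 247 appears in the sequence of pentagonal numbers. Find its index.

13

Set n(3n−1)/2 = 247, giving 3n² − n − 494 = 0.
The discriminant is 1 + 24·247 = 5929, and √5929 = 77.
So n = (1 + 77) / 6 = 78/6 = 13.
Check: 13·(3·13 − 1)/2 = 247. ✓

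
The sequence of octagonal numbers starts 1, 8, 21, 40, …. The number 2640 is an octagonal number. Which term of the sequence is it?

30

Set n(3n−2) = 2640, giving 3n² − 2n − 2640 = 0.
The discriminant is 4 + 12·2640 = 31684, and √31684 = 178.
So n = (2 + 178) / 6 = 180/6 = 30.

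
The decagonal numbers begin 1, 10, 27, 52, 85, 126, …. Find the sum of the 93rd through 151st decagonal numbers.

Σ i(4i−3) = 4Σi² − 3Σi over i = 93..151.
Σi = 11476 − 4278 = 7198 and Σi² = 1159076 − 263810 = 895266.
4·895266 − 3·7198 = 3559470.

3559470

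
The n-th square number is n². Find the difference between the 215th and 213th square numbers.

856

215² = 46225 and 213² = 45369.
Difference: 46225 − 45369 = 856.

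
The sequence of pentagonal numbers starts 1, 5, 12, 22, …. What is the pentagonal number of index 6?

51

The 6th pentagonal number is n(3n−1)/2 with n = 6.
6·(3·6 − 1)/2 = 6·17/2 = 51.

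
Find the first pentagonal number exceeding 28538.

28912

Solve n(3n−1)/2 > 28538 for integer n.
The largest n with value ≤ 28538 is 138 (since 28497 ≤ 28538 < 28912), so the first above is n = 139, value 28912.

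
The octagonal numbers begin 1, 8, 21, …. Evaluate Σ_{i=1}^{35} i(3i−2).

43470

Σ i(3i−2) = 3Σi² − 2Σi over i = 1..35.
Σi = 630 and Σi² = 14910.
3·14910 − 2·630 = 43470.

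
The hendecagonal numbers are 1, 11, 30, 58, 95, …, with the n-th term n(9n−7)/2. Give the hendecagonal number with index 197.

197·(9·197 − 7)/2 = 197·1766/2 = 197·883 = 173951.

173951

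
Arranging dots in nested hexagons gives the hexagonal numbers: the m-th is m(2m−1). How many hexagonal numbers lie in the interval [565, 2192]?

The n-th hexagonal number is n(2n−1).
Smallest index with value ≥ 565: n = 18 (giving 630).
Largest index with value ≤ 2192: n = 33 (giving 2145).
Indices 18 through 33: 16 terms.

16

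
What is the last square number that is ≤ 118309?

117649

Solve n² ≤ 118309 for integer n.
n = 343 gives 117649 ≤ 118309, while n = 344 gives 118336 > 118309; so the answer is 117649.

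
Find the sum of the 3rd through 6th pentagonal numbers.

120

Σ i(3i−1)/2 = (3Σi² − Σi) / 2 over i = 3..6.
Σi = 21 − 3 = 18 and Σi² = 91 − 5 = 86.
(3·86 − 1·18) / 2 = 240/2 = 120.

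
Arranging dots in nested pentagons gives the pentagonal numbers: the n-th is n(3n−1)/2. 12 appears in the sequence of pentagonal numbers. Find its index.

Set n(3n−1)/2 = 12, giving 3n² − n − 24 = 0.
So n = (1 + 17) / 6 = 18/6 = 3.

3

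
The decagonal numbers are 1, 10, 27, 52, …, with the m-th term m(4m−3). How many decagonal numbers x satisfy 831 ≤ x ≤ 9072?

The n-th decagonal number is n(4n−3).
Smallest index with value ≥ 831: n = 15 (giving 855).
Largest index with value ≤ 9072: n = 48 (giving 9072).
Indices 15 through 48: 34 terms.

34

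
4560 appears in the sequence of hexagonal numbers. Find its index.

48

Set n(2n−1) = 4560, giving 2n² − n − 4560 = 0.
The discriminant is 1 + 8·4560 = 36481, and √36481 = 191.
So n = (1 + 191) / 4 = 192/4 = 48.
Check: 48·(2·48 − 1) = 4560. ✓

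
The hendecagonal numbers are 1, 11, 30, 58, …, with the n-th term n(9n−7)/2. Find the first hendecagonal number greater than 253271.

254065

Solve n(9n−7)/2 > 253271 for integer n.
The largest n with value ≤ 253271 is 237 (since 251931 ≤ 253271 < 254065), so the first above is n = 238, value 254065.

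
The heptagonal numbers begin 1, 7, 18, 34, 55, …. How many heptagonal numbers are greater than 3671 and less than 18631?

The n-th heptagonal number is n(5n−3)/2.
Smallest index with value > 3671: n = 39 (giving 3744).
Largest index with value < 18631: n = 86 (giving 18361).
Indices 39 through 86: 48 terms.

48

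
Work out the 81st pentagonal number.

81·(3·81 − 1)/2 = 81·242/2 = 81·121 = 9801.

9801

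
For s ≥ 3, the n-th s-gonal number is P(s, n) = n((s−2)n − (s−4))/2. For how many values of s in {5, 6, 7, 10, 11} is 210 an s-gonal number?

1

s = 5: P(5, 12) = 210. ✓
s = 6: P(6, 10) = 190 and P(6, 11) = 231; 210 is not s-gonal.
s = 7: P(7, 9) = 189 and P(7, 10) = 235; 210 is not s-gonal.
s = 10: P(10, 7) = 175 and P(10, 8) = 232; 210 is not s-gonal.
s = 11: P(11, 7) = 196 and P(11, 8) = 260; 210 is not s-gonal.
Hits: s ∈ {5} → 1.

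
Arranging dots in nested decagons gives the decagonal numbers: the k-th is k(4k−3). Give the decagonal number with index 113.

50737

The 113th decagonal number is n(4n−3) with n = 113.
113·(4·113 − 3) = 113·449 = 50737.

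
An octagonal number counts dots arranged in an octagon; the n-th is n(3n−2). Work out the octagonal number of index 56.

56·(3·56 − 2) = 56·166 = 9296.

9296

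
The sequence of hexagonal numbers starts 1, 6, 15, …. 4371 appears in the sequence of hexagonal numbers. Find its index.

47

Set n(2n−1) = 4371, giving 2n² − n − 4371 = 0.
The discriminant is 1 + 8·4371 = 34969, and √34969 = 187.
So n = (1 + 187) / 4 = 188/4 = 47.
Check: 47·(2·47 − 1) = 4371. ✓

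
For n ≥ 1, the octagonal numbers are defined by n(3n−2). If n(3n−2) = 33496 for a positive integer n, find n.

Set n(3n−2) = 33496, giving 3n² − 2n − 33496 = 0.
So n = (2 + 634) / 6 = 636/6 = 106.
Check: 106·(3·106 − 2) = 33496. ✓

106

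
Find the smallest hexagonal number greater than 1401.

Solve n(2n−1) > 1401 for integer n.
The largest n with value ≤ 1401 is 26 (since 1326 ≤ 1401 < 1431), so the first above is n = 27, value 1431.

1431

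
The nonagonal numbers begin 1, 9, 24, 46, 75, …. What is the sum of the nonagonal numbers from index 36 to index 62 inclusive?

229320

Σ i(7i−5)/2 = (7Σi² − 5Σi) / 2 over i = 36..62.
Σi = 1953 − 630 = 1323 and Σi² = 81375 − 14910 = 66465.
(7·66465 − 5·1323) / 2 = 458640/2 = 229320.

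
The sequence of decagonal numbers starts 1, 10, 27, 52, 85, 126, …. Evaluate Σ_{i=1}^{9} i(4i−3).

Σ i(4i−3) = 4Σi² − 3Σi over i = 1..9.
Σi = 45 and Σi² = 285.
4·285 − 3·45 = 1005.

1005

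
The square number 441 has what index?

21

We need n² = 441, so n = √441 = 21.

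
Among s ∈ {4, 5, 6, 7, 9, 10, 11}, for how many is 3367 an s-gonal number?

s = 4: P(4, 58) = 3364 and P(4, 59) = 3481; 3367 is not s-gonal.
s = 5: P(5, 47) = 3290 and P(5, 48) = 3432; 3367 is not s-gonal.
s = 6: P(6, 41) = 3321 and P(6, 42) = 3486; 3367 is not s-gonal.
s = 7: P(7, 37) = 3367. ✓
s = 9: P(9, 31) = 3286 and P(9, 32) = 3504; 3367 is not s-gonal.
s = 10: P(10, 29) = 3277 and P(10, 30) = 3510; 3367 is not s-gonal.
s = 11: P(11, 27) = 3186 and P(11, 28) = 3430; 3367 is not s-gonal.
Hits: s ∈ {7} → 1.

1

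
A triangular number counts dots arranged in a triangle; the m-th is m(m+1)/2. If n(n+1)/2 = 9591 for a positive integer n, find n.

138

Set n(n+1)/2 = 9591, giving n² + n − 19182 = 0.
The discriminant is 1 + 8·9591 = 76729, and √76729 = 277.
So n = (-1 + 277) / 2 = 276/2 = 138.
Check: 138·139/2 = 9591. ✓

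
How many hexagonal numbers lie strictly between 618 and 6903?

41

The n-th hexagonal number is n(2n−1).
Smallest index with value > 618: n = 18 (giving 630).
Largest index with value < 6903: n = 58 (giving 6670).
Indices 18 through 58: 41 terms.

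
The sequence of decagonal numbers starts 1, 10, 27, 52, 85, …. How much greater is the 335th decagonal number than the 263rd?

335·(4·335 − 3) = 447895 and 263·(4·263 − 3) = 275887.
Difference: 447895 − 275887 = 172008.

172008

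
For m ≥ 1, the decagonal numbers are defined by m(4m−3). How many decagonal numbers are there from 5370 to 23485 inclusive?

The n-th decagonal number is n(4n−3).
Smallest index with value ≥ 5370: n = 38 (giving 5662).
Largest index with value ≤ 23485: n = 77 (giving 23485).
Indices 38 through 77: 40 terms.

40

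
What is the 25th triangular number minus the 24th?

Consecutive triangular numbers differ by n: T_{25} − T_{24} = 25.

25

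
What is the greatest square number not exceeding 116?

Solve n² ≤ 116 for integer n.
n = 10 gives 100 ≤ 116, while n = 11 gives 121 > 116; so the answer is 100.

100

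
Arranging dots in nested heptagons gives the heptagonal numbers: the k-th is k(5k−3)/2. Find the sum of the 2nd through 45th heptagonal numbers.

Σ i(5i−3)/2 = (5Σi² − 3Σi) / 2 over i = 2..45.
Σi = 1035 − 1 = 1034 and Σi² = 31395 − 1 = 31394.
(5·31394 − 3·1034) / 2 = 153868/2 = 76934.

76934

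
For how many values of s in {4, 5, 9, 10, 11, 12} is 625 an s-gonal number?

s = 4: P(4, 25) = 625. ✓
s = 5: P(5, 20) = 590 and P(5, 21) = 651; 625 is not s-gonal.
s = 9: P(9, 13) = 559 and P(9, 14) = 651; 625 is not s-gonal.
s = 10: P(10, 12) = 540 and P(10, 13) = 637; 625 is not s-gonal.
s = 11: P(11, 12) = 606 and P(11, 13) = 715; 625 is not s-gonal.
s = 12: P(12, 11) = 561 and P(12, 12) = 672; 625 is not s-gonal.
Hits: s ∈ {4} → 1.

1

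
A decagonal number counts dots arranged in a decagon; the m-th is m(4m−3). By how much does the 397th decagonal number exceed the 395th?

397·(4·397 − 3) = 629245 and 395·(4·395 − 3) = 622915.
Difference: 629245 − 622915 = 6330.

6330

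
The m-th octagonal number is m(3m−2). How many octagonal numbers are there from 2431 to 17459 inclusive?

48

The n-th octagonal number is n(3n−2).
Smallest index with value ≥ 2431: n = 29 (giving 2465).
Largest index with value ≤ 17459: n = 76 (giving 17176).
Indices 29 through 76: 48 terms.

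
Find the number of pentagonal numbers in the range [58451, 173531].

The n-th pentagonal number is n(3n−1)/2.
Smallest index with value ≥ 58451: n = 198 (giving 58707).
Largest index with value ≤ 173531: n = 340 (giving 173230).
Indices 198 through 340: 143 terms.

143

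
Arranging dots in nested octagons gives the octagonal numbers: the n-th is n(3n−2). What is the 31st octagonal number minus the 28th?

525

31·(3·31 − 2) = 2821 and 28·(3·28 − 2) = 2296.
Difference: 2821 − 2296 = 525.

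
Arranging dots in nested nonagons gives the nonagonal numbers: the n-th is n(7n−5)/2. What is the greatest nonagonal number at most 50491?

Solve n(7n−5)/2 ≤ 50491 for integer n.
n = 120 gives 50100 ≤ 50491, while n = 121 gives 50941 > 50491; so the answer is 50100.

50100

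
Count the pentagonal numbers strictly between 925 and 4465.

The n-th pentagonal number is n(3n−1)/2.
Smallest index with value > 925: n = 26 (giving 1001).
Largest index with value < 4465: n = 54 (giving 4347).
Indices 26 through 54: 29 terms.

29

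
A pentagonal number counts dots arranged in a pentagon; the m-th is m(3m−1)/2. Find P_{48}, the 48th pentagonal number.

The 48th pentagonal number is n(3n−1)/2 with n = 48.
48·(3·48 − 1)/2 = 48·143/2 = 3432.

3432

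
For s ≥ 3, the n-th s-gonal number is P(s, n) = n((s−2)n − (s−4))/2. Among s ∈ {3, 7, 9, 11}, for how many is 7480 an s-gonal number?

s = 3: P(3, 121) = 7381 and P(3, 122) = 7503; 7480 is not s-gonal.
s = 7: P(7, 55) = 7480. ✓
s = 9: P(9, 46) = 7291 and P(9, 47) = 7614; 7480 is not s-gonal.
s = 11: P(11, 41) = 7421 and P(11, 42) = 7791; 7480 is not s-gonal.
Hits: s ∈ {7} → 1.

1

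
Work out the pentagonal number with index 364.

198562

The 364th pentagonal number is n(3n−1)/2 with n = 364.
364·(3·364 − 1)/2 = 364·1091/2 = 198562.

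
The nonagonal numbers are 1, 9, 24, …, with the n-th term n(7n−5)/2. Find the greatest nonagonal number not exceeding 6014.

5781

Solve n(7n−5)/2 ≤ 6014 for integer n.
n = 41 gives 5781 ≤ 6014, while n = 42 gives 6069 > 6014; so the answer is 5781.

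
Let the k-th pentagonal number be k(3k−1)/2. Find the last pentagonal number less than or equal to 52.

51

Solve n(3n−1)/2 ≤ 52 for integer n.
n = 6 gives 51 ≤ 52, while n = 7 gives 70 > 52; so the answer is 51.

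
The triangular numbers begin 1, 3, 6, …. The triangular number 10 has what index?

4

Set n(n+1)/2 = 10, giving n² + n − 20 = 0.
The discriminant is 1 + 8·10 = 81, and √81 = 9.
So n = (-1 + 9) / 2 = 8/2 = 4.
Check: 4·5/2 = 10. ✓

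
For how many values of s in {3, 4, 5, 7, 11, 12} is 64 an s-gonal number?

2

s = 3: P(3, 10) = 55 and P(3, 11) = 66; 64 is not s-gonal.
s = 4: P(4, 8) = 64. ✓
s = 5: P(5, 6) = 51 and P(5, 7) = 70; 64 is not s-gonal.
s = 7: P(7, 5) = 55 and P(7, 6) = 81; 64 is not s-gonal.
s = 11: P(11, 4) = 58 and P(11, 5) = 95; 64 is not s-gonal.
s = 12: P(12, 4) = 64. ✓
Hits: s ∈ {4, 12} → 2.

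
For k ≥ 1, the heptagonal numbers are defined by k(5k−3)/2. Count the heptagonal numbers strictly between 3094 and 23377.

The n-th heptagonal number is n(5n−3)/2.
Smallest index with value > 3094: n = 36 (giving 3186).
Largest index with value < 23377: n = 96 (giving 22896).
Indices 36 through 96: 61 terms.

61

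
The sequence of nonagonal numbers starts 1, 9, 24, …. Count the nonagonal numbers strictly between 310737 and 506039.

82

The n-th nonagonal number is n(7n−5)/2.
Smallest index with value > 310737: n = 299 (giving 312156).
Largest index with value < 506039: n = 380 (giving 504450).
Indices 299 through 380: 82 terms.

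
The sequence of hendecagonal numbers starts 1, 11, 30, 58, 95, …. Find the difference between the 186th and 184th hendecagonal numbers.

186·(9·186 − 7)/2 = 155031 and 184·(9·184 − 7)/2 = 151708.
Difference: 155031 − 151708 = 3323.

3323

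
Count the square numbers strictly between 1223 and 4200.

30

The n-th square number is n².
Smallest index with value > 1223: n = 35 (giving 1225).
Largest index with value < 4200: n = 64 (giving 4096).
Indices 35 through 64: 30 terms.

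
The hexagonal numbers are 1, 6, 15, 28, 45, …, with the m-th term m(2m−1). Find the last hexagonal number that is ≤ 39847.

Solve n(2n−1) ≤ 39847 for integer n.
n = 141 gives 39621 ≤ 39847, while n = 142 gives 40186 > 39847; so the answer is 39621.

39621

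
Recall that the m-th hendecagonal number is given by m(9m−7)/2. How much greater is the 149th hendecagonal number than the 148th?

1333

Consecutive hendecagonal numbers differ by 9n − 8: here 9·149 − 8 = 1333.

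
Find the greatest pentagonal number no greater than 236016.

Solve n(3n−1)/2 ≤ 236016 for integer n.
n = 396 gives 235026 ≤ 236016, while n = 397 gives 236215 > 236016; so the answer is 235026.

235026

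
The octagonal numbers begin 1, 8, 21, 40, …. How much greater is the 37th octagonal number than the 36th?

217

Consecutive octagonal numbers differ by 6n − 5: here 6·37 − 5 = 217.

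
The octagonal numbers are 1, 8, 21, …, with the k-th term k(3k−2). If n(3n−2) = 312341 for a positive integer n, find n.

Set n(3n−2) = 312341, giving 3n² − 2n − 312341 = 0.
So n = (2 + 1936) / 6 = 1938/6 = 323.

323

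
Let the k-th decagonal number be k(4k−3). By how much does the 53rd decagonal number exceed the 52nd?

417

Consecutive decagonal numbers differ by 8n − 7: here 8·53 − 7 = 417.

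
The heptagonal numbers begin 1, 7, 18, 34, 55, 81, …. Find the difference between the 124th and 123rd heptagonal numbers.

Consecutive heptagonal numbers differ by 5n − 4: here 5·124 − 4 = 616.

616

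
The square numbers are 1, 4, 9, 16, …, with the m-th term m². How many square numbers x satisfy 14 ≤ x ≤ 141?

8

The n-th square number is n².
Smallest index with value ≥ 14: n = 4 (giving 16).
Largest index with value ≤ 141: n = 11 (giving 121).
Indices 4 through 11: 8 terms.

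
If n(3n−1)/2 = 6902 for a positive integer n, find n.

68

Set n(3n−1)/2 = 6902, giving 3n² − n − 13804 = 0.
The discriminant is 1 + 24·6902 = 165649, and √165649 = 407.
So n = (1 + 407) / 6 = 408/6 = 68.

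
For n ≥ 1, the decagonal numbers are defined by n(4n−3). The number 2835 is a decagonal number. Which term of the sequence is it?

27

Set n(4n−3) = 2835, giving 4n² − 3n − 2835 = 0.
The discriminant is 9 + 16·2835 = 45369, and √45369 = 213.
So n = (3 + 213) / 8 = 216/8 = 27.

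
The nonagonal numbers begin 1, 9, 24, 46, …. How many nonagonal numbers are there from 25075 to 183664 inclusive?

145

The n-th nonagonal number is n(7n−5)/2.
Smallest index with value ≥ 25075: n = 85 (giving 25075).
Largest index with value ≤ 183664: n = 229 (giving 182971).
Indices 85 through 229: 145 terms.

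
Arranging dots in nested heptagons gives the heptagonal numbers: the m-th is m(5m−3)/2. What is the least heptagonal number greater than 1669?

1782

Solve n(5n−3)/2 > 1669 for integer n.
The largest n with value ≤ 1669 is 26 (since 1651 ≤ 1669 < 1782), so the first above is n = 27, value 1782.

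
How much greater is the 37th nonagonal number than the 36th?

Consecutive nonagonal numbers differ by 7n − 6: here 7·37 − 6 = 253.

253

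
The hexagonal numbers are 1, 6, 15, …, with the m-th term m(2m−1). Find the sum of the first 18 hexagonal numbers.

4047

Σ i(2i−1) = 2Σi² − Σi over i = 1..18.
Σi = 171 and Σi² = 2109.
2·2109 − 1·171 = 4047.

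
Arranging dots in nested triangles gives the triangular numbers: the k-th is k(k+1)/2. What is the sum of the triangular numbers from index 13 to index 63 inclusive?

43316

Σ i(i+1)/2 = (Σi² + Σi) / 2 over i = 13..63.
Σi = 2016 − 78 = 1938 and Σi² = 85344 − 650 = 84694.
(1·84694 + 1·1938) / 2 = 86632/2 = 43316.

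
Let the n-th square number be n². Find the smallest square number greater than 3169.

3249

Solve n² > 3169 for integer n.
The largest n with value ≤ 3169 is 56 (since 3136 ≤ 3169 < 3249), so the first above is n = 57, value 3249.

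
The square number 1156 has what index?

We need n² = 1156, so n = √1156 = 34.
Check: 34² = 1156. ✓

34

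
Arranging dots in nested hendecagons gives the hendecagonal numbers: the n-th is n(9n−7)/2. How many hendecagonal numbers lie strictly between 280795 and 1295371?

The n-th hendecagonal number is n(9n−7)/2.
Smallest index with value > 280795: n = 251 (giving 282626).
Largest index with value < 1295371: n = 536 (giving 1290956).
Indices 251 through 536: 286 terms.

286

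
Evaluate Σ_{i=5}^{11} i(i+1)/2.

Σ i(i+1)/2 = (Σi² + Σi) / 2 over i = 5..11.
Σi = 66 − 10 = 56 and Σi² = 506 − 30 = 476.
(1·476 + 1·56) / 2 = 532/2 = 266.

266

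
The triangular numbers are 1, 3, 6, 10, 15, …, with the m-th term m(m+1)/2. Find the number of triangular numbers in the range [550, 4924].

The n-th triangular number is n(n+1)/2.
Smallest index with value ≥ 550: n = 33 (giving 561).
Largest index with value ≤ 4924: n = 98 (giving 4851).
Indices 33 through 98: 66 terms.

66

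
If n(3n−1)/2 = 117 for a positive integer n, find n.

Set n(3n−1)/2 = 117, giving 3n² − n − 234 = 0.
So n = (1 + 53) / 6 = 54/6 = 9.

9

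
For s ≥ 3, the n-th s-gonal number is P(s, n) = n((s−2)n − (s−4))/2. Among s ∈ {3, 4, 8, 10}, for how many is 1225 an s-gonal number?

s = 3: P(3, 49) = 1225. ✓
s = 4: P(4, 35) = 1225. ✓
s = 8: P(8, 20) = 1160 and P(8, 21) = 1281; 1225 is not s-gonal.
s = 10: P(10, 17) = 1105 and P(10, 18) = 1242; 1225 is not s-gonal.
Hits: s ∈ {3, 4} → 2.

2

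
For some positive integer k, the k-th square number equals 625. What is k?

25

We need n² = 625, so n = √625 = 25.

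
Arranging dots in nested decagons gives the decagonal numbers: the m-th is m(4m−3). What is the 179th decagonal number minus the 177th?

179·(4·179 − 3) = 127627 and 177·(4·177 − 3) = 124785.
Difference: 127627 − 124785 = 2842.

2842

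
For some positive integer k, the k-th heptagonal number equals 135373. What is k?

233

Set n(5n−3)/2 = 135373, giving 5n² − 3n − 270746 = 0.
The discriminant is 9 + 40·135373 = 5414929, and √5414929 = 2327.
So n = (3 + 2327) / 10 = 2330/10 = 233.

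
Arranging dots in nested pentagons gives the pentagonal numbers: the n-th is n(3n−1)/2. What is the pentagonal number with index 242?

The 242nd pentagonal number is n(3n−1)/2 with n = 242.
242·(3·242 − 1)/2 = 242·725/2 = 87725.

87725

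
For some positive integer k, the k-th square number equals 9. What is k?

3

We need n² = 9, so n = √9 = 3.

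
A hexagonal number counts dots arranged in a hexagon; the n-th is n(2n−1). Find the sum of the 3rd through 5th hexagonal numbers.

Σ i(2i−1) = 2Σi² − Σi over i = 3..5.
Σi = 15 − 3 = 12 and Σi² = 55 − 5 = 50.
2·50 − 1·12 = 88.

88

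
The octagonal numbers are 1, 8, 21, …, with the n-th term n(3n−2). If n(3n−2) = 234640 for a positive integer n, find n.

Set n(3n−2) = 234640, giving 3n² − 2n − 234640 = 0.
The discriminant is 4 + 12·234640 = 2815684, and √2815684 = 1678.
So n = (2 + 1678) / 6 = 1680/6 = 280.
Check: 280·(3·280 − 2) = 234640. ✓

280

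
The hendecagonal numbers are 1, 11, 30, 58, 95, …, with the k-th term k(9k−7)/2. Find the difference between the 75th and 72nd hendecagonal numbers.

75·(9·75 − 7)/2 = 25050 and 72·(9·72 − 7)/2 = 23076.
Difference: 25050 − 23076 = 1974.

1974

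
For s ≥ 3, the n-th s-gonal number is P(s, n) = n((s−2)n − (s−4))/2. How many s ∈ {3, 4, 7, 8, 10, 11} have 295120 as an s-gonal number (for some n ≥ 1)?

s = 3: P(3, 767) = 294528 and P(3, 768) = 295296; 295120 is not s-gonal.
s = 4: P(4, 543) = 294849 and P(4, 544) = 295936; 295120 is not s-gonal.
s = 7: P(7, 343) = 293608 and P(7, 344) = 295324; 295120 is not s-gonal.
s = 8: P(8, 313) = 293281 and P(8, 314) = 295160; 295120 is not s-gonal.
s = 10: P(10, 272) = 295120. ✓
s = 11: P(11, 256) = 294016 and P(11, 257) = 296321; 295120 is not s-gonal.
Hits: s ∈ {10} → 1.

1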